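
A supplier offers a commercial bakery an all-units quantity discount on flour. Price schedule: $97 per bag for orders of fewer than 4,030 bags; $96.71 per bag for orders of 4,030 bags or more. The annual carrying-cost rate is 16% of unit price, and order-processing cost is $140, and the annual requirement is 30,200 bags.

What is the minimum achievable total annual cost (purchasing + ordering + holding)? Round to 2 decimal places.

H₁ = 16%×$97 = $15.5200;  H₂ = 16%×$96.71 = $15.4736
EOQ₁ = √(2×30,200×140/15.5200) = 738.14  (< 4,030, feasible at tier 1)
EOQ₂ = √(2×30,200×140/15.4736) = 739.24  (< 4,030 → use Q = 4,030 at tier-2 price)
TC(tier 1 (EOQ₁), Q≈738.1) = $2,940,855.88
TC(tier 2, Q≈4,030.0) = $2,952,870.44
Minimum at tier 1 (EOQ₁): $2,940,855.88

$2,940,855.88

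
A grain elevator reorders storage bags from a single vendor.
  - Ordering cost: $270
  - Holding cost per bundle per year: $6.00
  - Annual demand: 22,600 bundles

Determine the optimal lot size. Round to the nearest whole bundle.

1,426 bundles

Optimal lot size Q* = (2 × 22,600 × $270 / $6)^½ ≈ 1,426.18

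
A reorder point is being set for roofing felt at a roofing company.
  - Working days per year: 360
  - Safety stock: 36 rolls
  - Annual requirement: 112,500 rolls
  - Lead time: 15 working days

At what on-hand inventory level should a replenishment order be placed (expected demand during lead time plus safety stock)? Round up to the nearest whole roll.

4,724 rolls

Daily demand d = 112,500 / 360 = 312.500 rolls/day
Demand during lead time = 312.500 × 15 = 4,687.50
Reorder point = 4,687.50 + 36 = 4,723.50 → round up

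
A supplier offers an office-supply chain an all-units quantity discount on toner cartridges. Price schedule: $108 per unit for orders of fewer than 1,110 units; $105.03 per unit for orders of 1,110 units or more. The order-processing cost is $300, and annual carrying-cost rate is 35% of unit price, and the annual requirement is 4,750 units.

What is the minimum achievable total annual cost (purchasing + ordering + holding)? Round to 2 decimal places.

H₁ = 35%×$108 = $37.8000;  H₂ = 35%×$105.03 = $36.7605
EOQ₁ = √(2×4,750×300/37.8000) = 274.58  (< 1,110, feasible at tier 1)
EOQ₂ = √(2×4,750×300/36.7605) = 278.44  (< 1,110 → use Q = 1,110 at tier-2 price)
TC(tier 1 (EOQ₁), Q≈274.6) = $523,379.31
TC(tier 2, Q≈1,110.0) = $520,578.36
Minimum at tier 2: $520,578.36

$520,578.36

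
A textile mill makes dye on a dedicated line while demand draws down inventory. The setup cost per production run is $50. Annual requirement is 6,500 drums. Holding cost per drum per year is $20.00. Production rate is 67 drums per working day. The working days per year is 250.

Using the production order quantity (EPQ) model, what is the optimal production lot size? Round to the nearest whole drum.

d = 6,500/250 = 26.0000 drums/day;  effective holding cost H(1 − d/p) = 20·(1 − 26.0000/67) = 12.23881
Q* = √(2DS / H_eff) = √(2·6,500·50 / 12.23881) ≈ 230.46

230 drums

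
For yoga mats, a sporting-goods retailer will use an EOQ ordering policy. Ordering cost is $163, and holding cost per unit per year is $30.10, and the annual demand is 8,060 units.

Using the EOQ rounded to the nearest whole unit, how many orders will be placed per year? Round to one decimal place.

EOQ = √(2DS/H) = √(2 × 8,060 × 163 / 30.1)
    = √(87,294.35) ≈ 295.46 → Q = 295
Orders per year = D/Q = 8,060 / 295 = 27.322

27.3 orders per year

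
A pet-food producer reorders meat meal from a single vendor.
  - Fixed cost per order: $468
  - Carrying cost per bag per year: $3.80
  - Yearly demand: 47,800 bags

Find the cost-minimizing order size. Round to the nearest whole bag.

EOQ = √(2DS/H) = √(2 × 47,800 × 468 / 3.8)
    = √(11,773,894.74) ≈ 3,431.31

3,431 bags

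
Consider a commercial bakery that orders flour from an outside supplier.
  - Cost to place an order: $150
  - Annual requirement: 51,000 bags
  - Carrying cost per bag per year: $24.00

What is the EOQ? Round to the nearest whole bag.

Q* = √(2·D·S / H) = √(2·51,000·150 / 24) = √637,500.0 ≈ 798.44

798 bags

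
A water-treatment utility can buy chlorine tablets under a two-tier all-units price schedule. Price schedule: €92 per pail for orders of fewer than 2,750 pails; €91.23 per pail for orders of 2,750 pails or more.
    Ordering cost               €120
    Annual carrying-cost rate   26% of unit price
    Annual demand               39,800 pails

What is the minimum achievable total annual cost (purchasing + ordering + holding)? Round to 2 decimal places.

€3,665,305.45

H₁ = 26%×€92 = €23.9200;  H₂ = 26%×€91.23 = €23.7198
EOQ₁ = √(2×39,800×120/23.9200) = 631.93  (< 2,750, feasible at tier 1)
EOQ₂ = √(2×39,800×120/23.7198) = 634.59  (< 2,750 → use Q = 2,750 at tier-2 price)
TC(tier 1 (EOQ₁), Q≈631.9) = €3,676,715.68
TC(tier 2, Q≈2,750.0) = €3,665,305.45
Minimum at tier 2: €3,665,305.45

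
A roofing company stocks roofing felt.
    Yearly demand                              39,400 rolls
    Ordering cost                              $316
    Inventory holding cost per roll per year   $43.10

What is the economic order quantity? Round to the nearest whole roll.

2DS/H = 2·39,400·316/43.1 = 577,744.78
EOQ = √577,744.78 ≈ 760.10

760 rolls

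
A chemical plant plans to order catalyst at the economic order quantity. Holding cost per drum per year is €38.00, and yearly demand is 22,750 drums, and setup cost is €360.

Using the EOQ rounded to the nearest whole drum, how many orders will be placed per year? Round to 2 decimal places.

34.63 orders per year

Optimal lot size Q* = (2 × 22,750 × €360 / €38)^½ ≈ 656.55 → Q = 657
Orders per year = D/Q = 22,750 / 657 = 34.627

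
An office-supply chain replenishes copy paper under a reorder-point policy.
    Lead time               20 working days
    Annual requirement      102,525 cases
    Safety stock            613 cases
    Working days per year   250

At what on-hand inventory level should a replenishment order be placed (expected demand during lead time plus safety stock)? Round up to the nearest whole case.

Daily demand d = 102,525 / 250 = 410.100 cases/day
Demand during lead time = 410.100 × 20 = 8,202.00
Reorder point = 8,202.00 + 613 = 8,815.00 → round up

8,815 cases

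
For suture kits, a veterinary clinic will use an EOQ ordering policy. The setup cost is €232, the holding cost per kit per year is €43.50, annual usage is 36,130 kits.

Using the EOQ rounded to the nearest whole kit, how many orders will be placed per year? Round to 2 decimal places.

EOQ = √(2DS/H) = √(2 × 36,130 × 232 / 43.5)
    = √(385,386.67) ≈ 620.80 → Q = 621
Orders per year = D/Q = 36,130 / 621 = 58.180

58.18 orders per year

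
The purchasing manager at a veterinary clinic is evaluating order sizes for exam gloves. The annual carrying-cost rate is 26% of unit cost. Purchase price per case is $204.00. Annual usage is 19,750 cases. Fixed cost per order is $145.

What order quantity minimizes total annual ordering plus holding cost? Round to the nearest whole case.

329 cases

H = i·C = 0.26 × $204 = $53.0400 per case-year
Q* = √(2·D·S / H) = √(2·19,750·145 / 53.04) = √107,984.5 ≈ 328.61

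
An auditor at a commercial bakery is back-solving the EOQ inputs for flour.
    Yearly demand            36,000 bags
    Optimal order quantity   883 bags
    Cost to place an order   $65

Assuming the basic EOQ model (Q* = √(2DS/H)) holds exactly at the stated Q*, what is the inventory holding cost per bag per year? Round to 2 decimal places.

From Q* = √(2DS/H) ⇒ Q*² = 2DS/H.
H = 2DS / Q² = 2 × 36,000 × 65 / 883² = 6.0024

$6.00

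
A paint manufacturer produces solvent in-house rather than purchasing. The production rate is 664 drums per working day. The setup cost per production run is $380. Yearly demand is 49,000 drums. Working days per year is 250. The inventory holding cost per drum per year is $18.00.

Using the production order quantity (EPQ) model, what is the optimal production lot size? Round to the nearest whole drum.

d = 49,000/250 = 196.0000 drums/day;  effective holding cost H(1 − d/p) = 18·(1 − 196.0000/664) = 12.68675
Q* = √(2DS / H_eff) = √(2·49,000·380 / 12.68675) ≈ 1,713.29

1,713 drums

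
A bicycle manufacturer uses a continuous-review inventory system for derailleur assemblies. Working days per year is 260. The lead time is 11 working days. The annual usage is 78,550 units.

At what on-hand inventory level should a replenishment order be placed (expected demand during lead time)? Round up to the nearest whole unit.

3,324 units

Daily demand d = 78,550 / 260 = 302.115 units/day
Demand during lead time = 302.115 × 11 = 3,323.27
Reorder point = 3,323.27 → round up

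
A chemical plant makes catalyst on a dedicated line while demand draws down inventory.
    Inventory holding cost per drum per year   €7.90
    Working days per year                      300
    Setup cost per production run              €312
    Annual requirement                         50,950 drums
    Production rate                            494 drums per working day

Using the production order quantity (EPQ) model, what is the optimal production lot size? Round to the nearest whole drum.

d = 50,950/300 = 169.8333 drums/day;  effective holding cost H(1 − d/p) = 7.9·(1 − 169.8333/494) = 5.18404
Q* = √(2DS / H_eff) = √(2·50,950·312 / 5.18404) ≈ 2,476.45

2,476 drums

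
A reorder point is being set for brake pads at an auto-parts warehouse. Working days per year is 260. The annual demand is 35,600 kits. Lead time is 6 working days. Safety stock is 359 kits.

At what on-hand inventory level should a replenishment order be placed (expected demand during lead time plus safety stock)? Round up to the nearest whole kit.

Daily demand d = 35,600 / 260 = 136.923 kits/day
Demand during lead time = 136.923 × 6 = 821.54
Reorder point = 821.54 + 359 = 1,180.54 → round up

1,181 kits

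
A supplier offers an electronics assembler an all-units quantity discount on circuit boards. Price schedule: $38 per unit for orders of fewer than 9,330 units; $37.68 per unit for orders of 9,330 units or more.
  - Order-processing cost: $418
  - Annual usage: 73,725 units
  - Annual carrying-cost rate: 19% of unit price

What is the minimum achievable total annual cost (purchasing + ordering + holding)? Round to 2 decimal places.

$2,814,658.67

H₁ = 19%×$38 = $7.2200;  H₂ = 19%×$37.68 = $7.1592
EOQ₁ = √(2×73,725×418/7.2200) = 2,921.74  (< 9,330, feasible at tier 1)
EOQ₂ = √(2×73,725×418/7.1592) = 2,934.12  (< 9,330 → use Q = 9,330 at tier-2 price)
TC(tier 1 (EOQ₁), Q≈2,921.7) = $2,822,644.98
TC(tier 2, Q≈9,330.0) = $2,814,658.67
Minimum at tier 2: $2,814,658.67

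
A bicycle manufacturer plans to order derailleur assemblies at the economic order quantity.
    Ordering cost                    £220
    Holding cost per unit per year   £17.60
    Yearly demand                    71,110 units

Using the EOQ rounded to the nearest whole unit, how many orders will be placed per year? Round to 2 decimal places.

2DS/H = 2·71,110·220/17.6 = 1,777,750.00
EOQ = √1,777,750.00 ≈ 1,333.32 → Q = 1,333
Orders per year = D/Q = 71,110 / 1,333 = 53.346

53.35 orders per year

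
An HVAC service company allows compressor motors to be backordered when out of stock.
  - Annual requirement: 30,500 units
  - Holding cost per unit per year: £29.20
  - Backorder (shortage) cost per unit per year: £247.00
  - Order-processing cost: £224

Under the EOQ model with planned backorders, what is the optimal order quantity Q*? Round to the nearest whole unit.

723 units

Q* = √(2DS/H) · √((H + b)/b)
   = √(2 × 30,500 × 224 / 29.2) · √((29.2 + 247) / 247)
   = 684.065 × 1.0575 ≈ 723.37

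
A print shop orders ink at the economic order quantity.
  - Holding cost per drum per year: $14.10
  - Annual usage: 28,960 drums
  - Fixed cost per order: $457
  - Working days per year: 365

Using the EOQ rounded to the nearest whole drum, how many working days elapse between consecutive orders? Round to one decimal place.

Optimal lot size Q* = (2 × 28,960 × $457 / $14.1)^½ ≈ 1,370.13 → Q = 1,370 drums
Days between orders = 365 / (D/Q) = 365 / 21.139 ≈ 17.267

17.3 days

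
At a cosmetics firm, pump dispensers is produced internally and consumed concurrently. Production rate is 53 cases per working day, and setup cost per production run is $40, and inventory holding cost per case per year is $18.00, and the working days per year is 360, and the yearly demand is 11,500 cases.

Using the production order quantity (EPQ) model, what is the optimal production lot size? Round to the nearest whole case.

d = 11,500/360 = 31.9444 cases/day;  effective holding cost H(1 − d/p) = 18·(1 − 31.9444/53) = 7.15094
Q* = √(2DS / H_eff) = √(2·11,500·40 / 7.15094) ≈ 358.68

359 cases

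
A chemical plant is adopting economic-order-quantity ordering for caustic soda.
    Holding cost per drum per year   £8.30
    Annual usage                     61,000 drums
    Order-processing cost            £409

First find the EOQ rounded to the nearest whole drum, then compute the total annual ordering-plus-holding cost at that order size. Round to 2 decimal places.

Optimal lot size Q* = (2 × 61,000 × £409 / £8.3)^½ ≈ 2,451.90 → Q = 2,452 drums
Orders/yr = 61,000/2,452 = 24.878; ordering cost = 24.878 × £409 = £10,174.96
Average inventory = 2,452/2 = 1226; holding cost = 1226 × £8.3 = £10,175.80
Total = £10,174.96 + £10,175.80 = £20,350.76

£20,350.76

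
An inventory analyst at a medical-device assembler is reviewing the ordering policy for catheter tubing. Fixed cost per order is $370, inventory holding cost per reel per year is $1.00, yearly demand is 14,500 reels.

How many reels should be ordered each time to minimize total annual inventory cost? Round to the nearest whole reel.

3,276 reels

EOQ = √(2DS/H) = √(2 × 14,500 × 370 / 1)
    = √(10,730,000.00) ≈ 3,275.67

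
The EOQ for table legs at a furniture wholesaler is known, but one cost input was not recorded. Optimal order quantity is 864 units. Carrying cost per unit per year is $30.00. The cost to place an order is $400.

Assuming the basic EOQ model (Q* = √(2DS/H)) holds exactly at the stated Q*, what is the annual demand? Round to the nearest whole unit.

From Q* = √(2DS/H) ⇒ Q*² = 2DS/H.
D = Q²H / (2S) = 864² × 30 / (2 × 400) = 27,993.60

27,994 units per year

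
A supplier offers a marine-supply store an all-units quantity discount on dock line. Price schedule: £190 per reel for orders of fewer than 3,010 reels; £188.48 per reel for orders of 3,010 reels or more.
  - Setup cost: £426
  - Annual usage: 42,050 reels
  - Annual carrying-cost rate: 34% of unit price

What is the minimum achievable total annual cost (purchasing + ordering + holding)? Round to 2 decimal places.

£8,027,980.48

H₁ = 34%×£190 = £64.6000;  H₂ = 34%×£188.48 = £64.0832
EOQ₁ = √(2×42,050×426/64.6000) = 744.71  (< 3,010, feasible at tier 1)
EOQ₂ = √(2×42,050×426/64.0832) = 747.71  (< 3,010 → use Q = 3,010 at tier-2 price)
TC(tier 1 (EOQ₁), Q≈744.7) = £8,037,608.19
TC(tier 2, Q≈3,010.0) = £8,027,980.48
Minimum at tier 2: £8,027,980.48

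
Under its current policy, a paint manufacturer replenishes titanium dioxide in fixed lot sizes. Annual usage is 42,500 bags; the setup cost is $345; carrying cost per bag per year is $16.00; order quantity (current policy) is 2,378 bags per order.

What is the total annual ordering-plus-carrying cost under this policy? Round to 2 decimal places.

Annual ordering cost = (D/Q)·S = (42,500/2,378) × 345 = $6,165.90
Annual holding cost  = (Q/2)·H = (2,378/2) × 16 = $19,024.00
Total = $6,165.90 + $19,024.00 = $25,189.90

$25,189.90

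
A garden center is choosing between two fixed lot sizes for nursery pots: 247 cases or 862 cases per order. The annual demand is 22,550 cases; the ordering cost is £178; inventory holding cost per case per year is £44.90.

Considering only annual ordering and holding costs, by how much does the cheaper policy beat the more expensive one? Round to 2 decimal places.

Annual cost at Q: ordering D·S/Q plus holding Q·H/2.
TC(247) = (22,550/247)×178 + (247/2)×44.9 = £21,795.76
TC(862) = (22,550/862)×178 + (862/2)×44.9 = £24,008.40
|ΔTC| = |£21,795.76 − £24,008.40| = £2,212.64

£2,212.64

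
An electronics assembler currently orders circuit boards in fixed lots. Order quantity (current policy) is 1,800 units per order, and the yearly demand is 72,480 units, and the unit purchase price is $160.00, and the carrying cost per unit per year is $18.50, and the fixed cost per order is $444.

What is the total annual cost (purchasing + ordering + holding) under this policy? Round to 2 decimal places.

$11,631,328.40

Orders/yr = 72,480/1,800 = 40.267; ordering cost = 40.267 × $444 = $17,878.40
Average inventory = 1,800/2 = 900; holding cost = 900 × $18.5 = $16,650.00
Purchase cost = D·C = 72,480 × 160 = $11,596,800.00
Total = $17,878.40 + $16,650.00 + $11,596,800.00 = $11,631,328.40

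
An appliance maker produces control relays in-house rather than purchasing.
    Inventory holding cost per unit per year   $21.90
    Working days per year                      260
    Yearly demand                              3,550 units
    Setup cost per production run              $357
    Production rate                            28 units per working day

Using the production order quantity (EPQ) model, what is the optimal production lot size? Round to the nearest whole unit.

d = 3,550/260 = 13.6538 units/day;  effective holding cost H(1 − d/p) = 21.9·(1 − 13.6538/28) = 11.22074
Q* = √(2DS / H_eff) = √(2·3,550·357 / 11.22074) ≈ 475.28

475 units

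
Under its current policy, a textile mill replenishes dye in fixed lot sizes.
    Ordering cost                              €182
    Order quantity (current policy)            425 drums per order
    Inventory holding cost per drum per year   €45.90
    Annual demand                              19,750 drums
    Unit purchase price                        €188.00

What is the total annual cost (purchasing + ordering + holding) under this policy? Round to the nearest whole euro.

€3,731,211

Annual ordering cost = (D/Q)·S = (19,750/425) × 182 = €8,457.65
Annual holding cost  = (Q/2)·H = (425/2) × 45.9 = €9,753.75
Purchase cost = D·C = 19,750 × 188 = €3,713,000.00
Total = €8,457.65 + €9,753.75 + €3,713,000.00 = €3,731,211.40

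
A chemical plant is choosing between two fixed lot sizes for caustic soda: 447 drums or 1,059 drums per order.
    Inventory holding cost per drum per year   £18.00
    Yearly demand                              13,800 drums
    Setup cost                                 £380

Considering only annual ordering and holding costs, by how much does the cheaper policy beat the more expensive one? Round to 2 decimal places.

For each Q, cost = (D/Q)·S + (Q/2)·H.
TC(447) = (13,800/447)×380 + (447/2)×18 = £15,754.54
TC(1,059) = (13,800/1,059)×380 + (1,059/2)×18 = £14,482.84
Lots of 1,059 are cheaper by £1,271.70.

£1,271.70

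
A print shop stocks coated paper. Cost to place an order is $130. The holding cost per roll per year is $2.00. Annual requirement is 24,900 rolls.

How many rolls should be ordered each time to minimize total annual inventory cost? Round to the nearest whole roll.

2DS/H = 2·24,900·130/2 = 3,237,000.00
EOQ = √3,237,000.00 ≈ 1,799.17

1,799 rolls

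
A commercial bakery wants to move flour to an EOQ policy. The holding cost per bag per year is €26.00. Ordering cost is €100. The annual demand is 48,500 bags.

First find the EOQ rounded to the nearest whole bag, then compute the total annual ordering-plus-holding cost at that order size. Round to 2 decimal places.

Q* = √(2·D·S / H) = √(2·48,500·100 / 26) = √373,076.9 ≈ 610.80 → Q = 611 bags
Orders/yr = 48,500/611 = 79.378; ordering cost = 79.378 × €100 = €7,937.81
Average inventory = 611/2 = 305.5; holding cost = 305.5 × €26 = €7,943.00
Total = €7,937.81 + €7,943.00 = €15,880.81

€15,880.81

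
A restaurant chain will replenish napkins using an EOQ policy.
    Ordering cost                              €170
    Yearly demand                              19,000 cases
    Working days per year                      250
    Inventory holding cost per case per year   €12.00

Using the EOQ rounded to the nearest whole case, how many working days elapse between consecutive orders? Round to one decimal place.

2DS/H = 2·19,000·170/12 = 538,333.33
EOQ = √538,333.33 ≈ 733.71 → Q = 734 cases
Cycle time = (working days × Q)/D = (250 × 734) / 19,000 = 9.658 days

9.7 days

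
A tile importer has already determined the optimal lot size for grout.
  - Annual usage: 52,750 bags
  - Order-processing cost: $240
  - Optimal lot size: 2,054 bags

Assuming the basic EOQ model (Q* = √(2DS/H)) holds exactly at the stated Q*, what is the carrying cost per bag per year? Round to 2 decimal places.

From Q* = √(2DS/H) ⇒ Q*² = 2DS/H.
H = 2DS / Q² = 2 × 52,750 × 240 / 2,054² = 6.0015

$6.00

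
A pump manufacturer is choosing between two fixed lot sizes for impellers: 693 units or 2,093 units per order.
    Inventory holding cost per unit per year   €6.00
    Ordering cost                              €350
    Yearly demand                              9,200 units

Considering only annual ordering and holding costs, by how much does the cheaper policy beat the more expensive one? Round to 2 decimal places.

For each Q, cost = (D/Q)·S + (Q/2)·H.
TC(693) = (9,200/693)×350 + (693/2)×6 = €6,725.46
TC(2,093) = (9,200/2,093)×350 + (2,093/2)×6 = €7,817.46
Lots of 693 are cheaper by €1,092.00.

€1,092.00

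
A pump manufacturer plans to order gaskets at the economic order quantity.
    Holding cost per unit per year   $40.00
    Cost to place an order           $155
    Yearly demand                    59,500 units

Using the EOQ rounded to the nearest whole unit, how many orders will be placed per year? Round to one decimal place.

Q* = √(2·D·S / H) = √(2·59,500·155 / 40) = √461,125.0 ≈ 679.06 → Q = 679
N = D/Q = 59,500/679 ≈ 87.629 orders/yr

87.6 orders per year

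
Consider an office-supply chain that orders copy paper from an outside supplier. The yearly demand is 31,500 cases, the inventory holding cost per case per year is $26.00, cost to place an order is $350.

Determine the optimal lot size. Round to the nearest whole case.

921 cases

Q* = √(2·D·S / H) = √(2·31,500·350 / 26) = √848,076.9 ≈ 920.91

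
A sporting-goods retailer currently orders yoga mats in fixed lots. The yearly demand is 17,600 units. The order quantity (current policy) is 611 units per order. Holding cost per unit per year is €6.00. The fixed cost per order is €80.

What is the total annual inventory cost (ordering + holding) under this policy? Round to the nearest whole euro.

€4,137

Ordering: D/Q × S = 17,600/611 × €80 = €2,304.42
Holding:  Q/2 × H = 611/2 × €6 = €1,833.00
Total = €2,304.42 + €1,833.00 = €4,137.42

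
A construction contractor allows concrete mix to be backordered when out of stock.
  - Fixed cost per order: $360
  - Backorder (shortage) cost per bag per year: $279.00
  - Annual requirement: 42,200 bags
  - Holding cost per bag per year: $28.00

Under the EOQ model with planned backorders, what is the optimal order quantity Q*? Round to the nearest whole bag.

1,093 bags

Basic EOQ = √(2·42,200·360/28) = 1,041.702
Backorder adjustment √((H+b)/b) = √((28+279)/279) = 1.0490
Q* = 1,041.702 × 1.0490 ≈ 1,092.72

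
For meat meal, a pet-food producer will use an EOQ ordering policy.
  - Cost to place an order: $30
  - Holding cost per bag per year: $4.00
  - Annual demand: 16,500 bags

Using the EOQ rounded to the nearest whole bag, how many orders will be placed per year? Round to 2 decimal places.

33.20 orders per year

2DS/H = 2·16,500·30/4 = 247,500.00
EOQ = √247,500.00 ≈ 497.49 → Q = 497
Orders per year = D/Q = 16,500 / 497 = 33.199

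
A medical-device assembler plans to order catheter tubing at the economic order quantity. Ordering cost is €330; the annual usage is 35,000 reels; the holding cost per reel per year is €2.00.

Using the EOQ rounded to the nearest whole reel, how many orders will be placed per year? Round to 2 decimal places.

Q* = √(2·D·S / H) = √(2·35,000·330 / 2) = √11,550,000.0 ≈ 3,398.53 → Q = 3,399
N = D/Q = 35,000/3,399 ≈ 10.297 orders/yr

10.30 orders per year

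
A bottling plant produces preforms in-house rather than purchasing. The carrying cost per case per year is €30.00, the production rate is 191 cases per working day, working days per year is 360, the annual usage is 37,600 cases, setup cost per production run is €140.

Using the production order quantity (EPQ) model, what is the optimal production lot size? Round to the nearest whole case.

Daily demand d = 37,600/360 = 104.444; p = 191; 1 − d/p = 0.45317
EPQ = √(2DS / (H(1 − d/p)))
    = √(2 × 37,600 × 140 / (30 × 0.45317)) ≈ 880.00

880 cases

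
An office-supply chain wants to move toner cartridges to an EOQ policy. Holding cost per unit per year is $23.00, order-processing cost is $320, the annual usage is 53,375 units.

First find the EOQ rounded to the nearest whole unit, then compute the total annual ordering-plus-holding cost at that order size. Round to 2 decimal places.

Q* = √(2·D·S / H) = √(2·53,375·320 / 23) = √1,485,217.4 ≈ 1,218.69 → Q = 1,219 units
Ordering: D/Q × S = 53,375/1,219 × $320 = $14,011.48
Holding:  Q/2 × H = 1,219/2 × $23 = $14,018.50
Total = $14,011.48 + $14,018.50 = $28,029.98

$28,029.98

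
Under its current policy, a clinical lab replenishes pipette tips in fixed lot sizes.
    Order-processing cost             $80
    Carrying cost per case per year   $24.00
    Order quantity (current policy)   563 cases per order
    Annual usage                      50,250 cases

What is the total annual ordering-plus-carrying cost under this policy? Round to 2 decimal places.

Ordering: D/Q × S = 50,250/563 × $80 = $7,140.32
Holding:  Q/2 × H = 563/2 × $24 = $6,756.00
Total = $7,140.32 + $6,756.00 = $13,896.32

$13,896.32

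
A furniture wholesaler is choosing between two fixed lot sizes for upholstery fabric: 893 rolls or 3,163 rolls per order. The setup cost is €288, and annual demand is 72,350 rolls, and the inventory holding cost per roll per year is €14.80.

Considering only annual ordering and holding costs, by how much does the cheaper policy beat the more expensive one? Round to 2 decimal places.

TC(Q) = (D/Q)S + (Q/2)H
TC(893) = (72,350/893)×288 + (893/2)×14.8 = €29,941.68
TC(3,163) = (72,350/3,163)×288 + (3,163/2)×14.8 = €29,993.87
Cheaper: Q = 893.  Difference = €52.19

€52.19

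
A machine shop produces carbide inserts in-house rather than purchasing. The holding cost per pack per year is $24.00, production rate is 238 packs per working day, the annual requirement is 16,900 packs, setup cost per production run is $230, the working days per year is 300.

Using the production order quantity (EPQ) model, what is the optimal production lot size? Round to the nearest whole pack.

d = 16,900/300 = 56.3333 packs/day;  effective holding cost H(1 − d/p) = 24·(1 − 56.3333/238) = 18.31933
Q* = √(2DS / H_eff) = √(2·16,900·230 / 18.31933) ≈ 651.43

651 packs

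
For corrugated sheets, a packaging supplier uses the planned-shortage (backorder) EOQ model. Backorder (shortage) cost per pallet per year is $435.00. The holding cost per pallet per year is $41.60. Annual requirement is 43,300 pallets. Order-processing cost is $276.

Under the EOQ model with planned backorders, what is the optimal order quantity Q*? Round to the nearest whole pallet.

Basic EOQ = √(2·43,300·276/41.6) = 757.996
Backorder adjustment √((H+b)/b) = √((41.6+435)/435) = 1.0467
Q* = 757.996 × 1.0467 ≈ 793.41

793 pallets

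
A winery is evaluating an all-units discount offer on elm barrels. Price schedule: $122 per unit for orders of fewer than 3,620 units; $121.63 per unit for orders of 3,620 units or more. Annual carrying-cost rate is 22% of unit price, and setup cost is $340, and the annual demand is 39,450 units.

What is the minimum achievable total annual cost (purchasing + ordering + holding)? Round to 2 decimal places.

$4,839,733.00

H₁ = 22%×$122 = $26.8400;  H₂ = 22%×$121.63 = $26.7586
EOQ₁ = √(2×39,450×340/26.8400) = 999.74  (< 3,620, feasible at tier 1)
EOQ₂ = √(2×39,450×340/26.7586) = 1,001.26  (< 3,620 → use Q = 3,620 at tier-2 price)
TC(tier 1 (EOQ₁), Q≈999.7) = $4,839,733.00
TC(tier 2, Q≈3,620.0) = $4,850,441.81
Minimum at tier 1 (EOQ₁): $4,839,733.00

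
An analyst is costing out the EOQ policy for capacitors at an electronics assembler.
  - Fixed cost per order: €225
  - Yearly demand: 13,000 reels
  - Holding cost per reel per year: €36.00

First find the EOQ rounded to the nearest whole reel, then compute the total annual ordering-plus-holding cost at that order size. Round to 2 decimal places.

€14,512.06

Optimal lot size Q* = (2 × 13,000 × €225 / €36)^½ ≈ 403.11 → Q = 403 reels
Ordering: D/Q × S = 13,000/403 × €225 = €7,258.06
Holding:  Q/2 × H = 403/2 × €36 = €7,254.00
Total = €7,258.06 + €7,254.00 = €14,512.06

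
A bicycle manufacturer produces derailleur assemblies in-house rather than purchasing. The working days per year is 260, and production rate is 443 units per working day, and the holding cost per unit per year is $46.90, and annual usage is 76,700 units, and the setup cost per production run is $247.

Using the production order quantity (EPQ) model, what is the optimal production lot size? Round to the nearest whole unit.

Daily demand d = 76,700/260 = 295.000; p = 443; 1 − d/p = 0.33409
EPQ = √(2DS / (H(1 − d/p)))
    = √(2 × 76,700 × 247 / (46.9 × 0.33409)) ≈ 1,555.05

1,555 units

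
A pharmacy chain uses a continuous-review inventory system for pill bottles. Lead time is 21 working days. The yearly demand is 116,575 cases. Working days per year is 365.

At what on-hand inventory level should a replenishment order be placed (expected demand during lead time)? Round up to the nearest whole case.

Daily demand d = 116,575 / 365 = 319.384 cases/day
Demand during lead time = 319.384 × 21 = 6,707.05
Reorder point = 6,707.05 → round up

6,708 cases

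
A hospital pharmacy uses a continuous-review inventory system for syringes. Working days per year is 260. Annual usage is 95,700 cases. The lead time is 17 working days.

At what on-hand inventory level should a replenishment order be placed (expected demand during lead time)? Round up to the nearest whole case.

6,258 cases

Daily demand d = 95,700 / 260 = 368.077 cases/day
Demand during lead time = 368.077 × 17 = 6,257.31
Reorder point = 6,257.31 → round up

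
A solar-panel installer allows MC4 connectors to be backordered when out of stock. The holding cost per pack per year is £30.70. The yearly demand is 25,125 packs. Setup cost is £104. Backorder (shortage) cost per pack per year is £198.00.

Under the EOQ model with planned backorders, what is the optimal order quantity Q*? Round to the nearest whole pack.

Q* = √(2DS/H) · √((H + b)/b)
   = √(2 × 25,125 × 104 / 30.7) · √((30.7 + 198) / 198)
   = 412.587 × 1.0747 ≈ 443.42

443 packs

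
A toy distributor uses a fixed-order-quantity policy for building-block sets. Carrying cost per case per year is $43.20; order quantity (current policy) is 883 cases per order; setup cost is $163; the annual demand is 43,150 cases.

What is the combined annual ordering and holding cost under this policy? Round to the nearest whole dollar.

Orders/yr = 43,150/883 = 48.867; ordering cost = 48.867 × $163 = $7,965.40
Average inventory = 883/2 = 441.5; holding cost = 441.5 × $43.2 = $19,072.80
Total = $7,965.40 + $19,072.80 = $27,038.20

$27,038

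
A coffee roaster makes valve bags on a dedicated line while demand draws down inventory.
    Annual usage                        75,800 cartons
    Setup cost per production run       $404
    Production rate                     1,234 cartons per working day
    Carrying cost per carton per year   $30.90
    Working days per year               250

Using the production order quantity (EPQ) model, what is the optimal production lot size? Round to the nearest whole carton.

Daily demand d = 75,800/250 = 303.200; p = 1234; 1 − d/p = 0.75429
EPQ = √(2DS / (H(1 − d/p)))
    = √(2 × 75,800 × 404 / (30.9 × 0.75429)) ≈ 1,621.03

1,621 cartons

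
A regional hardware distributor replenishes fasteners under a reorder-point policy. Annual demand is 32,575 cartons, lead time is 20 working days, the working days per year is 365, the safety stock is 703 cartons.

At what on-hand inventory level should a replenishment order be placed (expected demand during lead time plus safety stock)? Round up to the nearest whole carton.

Daily demand d = 32,575 / 365 = 89.247 cartons/day
Demand during lead time = 89.247 × 20 = 1,784.93
Reorder point = 1,784.93 + 703 = 2,487.93 → round up

2,488 cartons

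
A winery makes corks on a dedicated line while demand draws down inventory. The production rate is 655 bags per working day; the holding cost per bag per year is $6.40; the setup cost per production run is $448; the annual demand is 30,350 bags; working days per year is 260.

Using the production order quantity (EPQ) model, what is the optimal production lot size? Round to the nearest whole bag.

d = 30,350/260 = 116.7308 bags/day;  effective holding cost H(1 − d/p) = 6.4·(1 − 116.7308/655) = 5.25942
Q* = √(2DS / H_eff) = √(2·30,350·448 / 5.25942) ≈ 2,273.86

2,274 bags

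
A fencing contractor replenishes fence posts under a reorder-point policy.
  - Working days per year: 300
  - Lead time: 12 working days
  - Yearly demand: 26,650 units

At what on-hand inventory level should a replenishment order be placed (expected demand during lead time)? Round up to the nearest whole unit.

Daily demand d = 26,650 / 300 = 88.833 units/day
Demand during lead time = 88.833 × 12 = 1,066.00
Reorder point = 1,066.00 → round up

1,066 units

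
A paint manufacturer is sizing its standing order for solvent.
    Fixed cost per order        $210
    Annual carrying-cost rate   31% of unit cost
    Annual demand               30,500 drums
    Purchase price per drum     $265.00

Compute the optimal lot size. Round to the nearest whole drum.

395 drums

H = i·C = 0.31 × $265 = $82.1500 per drum-year
Q* = √(2·D·S / H) = √(2·30,500·210 / 82.15) = √155,934.3 ≈ 394.89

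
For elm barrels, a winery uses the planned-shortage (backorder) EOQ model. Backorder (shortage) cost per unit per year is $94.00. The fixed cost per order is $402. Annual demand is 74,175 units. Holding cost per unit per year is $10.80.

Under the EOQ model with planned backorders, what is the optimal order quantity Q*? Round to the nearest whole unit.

2,481 units

Q* = √(2DS/H) · √((H + b)/b)
   = √(2 × 74,175 × 402 / 10.8) · √((10.8 + 94) / 94)
   = 2,349.876 × 1.0559 ≈ 2,481.20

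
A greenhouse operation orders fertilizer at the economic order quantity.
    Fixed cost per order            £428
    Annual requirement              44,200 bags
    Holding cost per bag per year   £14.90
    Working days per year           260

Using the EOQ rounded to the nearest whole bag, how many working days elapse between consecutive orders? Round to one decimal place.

9.4 days

EOQ = √(2DS/H) = √(2 × 44,200 × 428 / 14.9)
    = √(2,539,275.17) ≈ 1,593.51 → Q = 1,594 bags
Days between orders = 260 / (D/Q) = 260 / 27.729 ≈ 9.376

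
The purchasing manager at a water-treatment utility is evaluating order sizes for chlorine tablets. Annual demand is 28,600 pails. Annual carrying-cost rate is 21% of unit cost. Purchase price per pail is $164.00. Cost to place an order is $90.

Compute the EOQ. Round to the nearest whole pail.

Holding cost per pail per year: H = 21% × $164 = $34.4400
EOQ = √(2DS/H) = √(2 × 28,600 × 90 / 34.44)
    = √(149,477.35) ≈ 386.62

387 pails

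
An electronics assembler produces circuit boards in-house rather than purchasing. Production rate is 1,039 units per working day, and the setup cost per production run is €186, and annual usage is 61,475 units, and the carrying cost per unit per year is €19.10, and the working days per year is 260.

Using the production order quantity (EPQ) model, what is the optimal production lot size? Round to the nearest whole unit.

1,245 units

Daily demand d = 61,475/260 = 236.442; p = 1039; 1 − d/p = 0.77243
EPQ = √(2DS / (H(1 − d/p)))
    = √(2 × 61,475 × 186 / (19.1 × 0.77243)) ≈ 1,245.01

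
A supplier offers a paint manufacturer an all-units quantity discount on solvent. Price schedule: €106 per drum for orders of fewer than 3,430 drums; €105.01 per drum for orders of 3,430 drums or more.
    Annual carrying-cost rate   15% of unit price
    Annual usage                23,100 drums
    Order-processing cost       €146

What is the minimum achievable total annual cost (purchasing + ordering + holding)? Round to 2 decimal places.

€2,453,728.09

H₁ = 15%×€106 = €15.9000;  H₂ = 15%×€105.01 = €15.7515
EOQ₁ = √(2×23,100×146/15.9000) = 651.33  (< 3,430, feasible at tier 1)
EOQ₂ = √(2×23,100×146/15.7515) = 654.39  (< 3,430 → use Q = 3,430 at tier-2 price)
TC(tier 1 (EOQ₁), Q≈651.3) = €2,458,956.09
TC(tier 2, Q≈3,430.0) = €2,453,728.09
Minimum at tier 2: €2,453,728.09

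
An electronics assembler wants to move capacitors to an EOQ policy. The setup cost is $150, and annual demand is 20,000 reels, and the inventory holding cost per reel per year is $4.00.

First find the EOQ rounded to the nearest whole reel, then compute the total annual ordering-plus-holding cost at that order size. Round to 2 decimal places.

2DS/H = 2·20,000·150/4 = 1,500,000.00
EOQ = √1,500,000.00 ≈ 1,224.74 → Q = 1,225 reels
Orders/yr = 20,000/1,225 = 16.327; ordering cost = 16.327 × $150 = $2,448.98
Average inventory = 1,225/2 = 612.5; holding cost = 612.5 × $4 = $2,450.00
Total = $2,448.98 + $2,450.00 = $4,898.98

$4,898.98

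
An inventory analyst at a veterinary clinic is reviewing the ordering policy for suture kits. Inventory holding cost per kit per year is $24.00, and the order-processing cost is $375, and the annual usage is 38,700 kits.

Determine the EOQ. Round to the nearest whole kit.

1,100 kits

Q* = √(2·D·S / H) = √(2·38,700·375 / 24) = √1,209,375.0 ≈ 1,099.72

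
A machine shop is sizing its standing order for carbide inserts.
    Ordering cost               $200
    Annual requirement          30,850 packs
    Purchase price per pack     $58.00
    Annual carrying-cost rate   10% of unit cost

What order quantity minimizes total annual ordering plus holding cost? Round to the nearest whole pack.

1,459 packs

H = i·C = 0.1 × $58 = $5.8000 per pack-year
2DS/H = 2·30,850·200/5.8 = 2,127,586.21
EOQ = √2,127,586.21 ≈ 1,458.62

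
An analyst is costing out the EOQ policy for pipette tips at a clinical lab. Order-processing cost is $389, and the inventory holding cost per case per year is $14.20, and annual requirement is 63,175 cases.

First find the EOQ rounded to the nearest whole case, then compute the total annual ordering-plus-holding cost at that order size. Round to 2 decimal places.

Q* = √(2·D·S / H) = √(2·63,175·389 / 14.2) = √3,461,278.2 ≈ 1,860.45 → Q = 1,860 cases
Annual ordering cost = (D/Q)·S = (63,175/1,860) × 389 = $13,212.41
Annual holding cost  = (Q/2)·H = (1,860/2) × 14.2 = $13,206.00
Total = $13,212.41 + $13,206.00 = $26,418.41

$26,418.41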